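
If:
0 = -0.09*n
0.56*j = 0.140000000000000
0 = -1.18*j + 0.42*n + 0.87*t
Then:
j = 0.25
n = 0.00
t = 0.34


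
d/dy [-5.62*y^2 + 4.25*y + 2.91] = 4.25 - 11.24*y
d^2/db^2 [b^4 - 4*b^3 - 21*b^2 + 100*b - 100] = 12*b^2 - 24*b - 42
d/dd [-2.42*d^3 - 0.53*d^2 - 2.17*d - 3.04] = -7.26*d^2 - 1.06*d - 2.17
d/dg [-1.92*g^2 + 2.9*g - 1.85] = 2.9 - 3.84*g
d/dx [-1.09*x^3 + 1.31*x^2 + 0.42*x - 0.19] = -3.27*x^2 + 2.62*x + 0.42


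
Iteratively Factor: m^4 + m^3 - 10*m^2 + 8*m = (m)*(m^3 + m^2 - 10*m + 8) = m*(m - 1)*(m^2 + 2*m - 8) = m*(m - 1)*(m + 4)*(m - 2)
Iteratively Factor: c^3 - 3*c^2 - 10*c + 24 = (c + 3)*(c^2 - 6*c + 8) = (c - 4)*(c + 3)*(c - 2)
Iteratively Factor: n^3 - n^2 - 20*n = (n)*(n^2 - n - 20) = n*(n - 5)*(n + 4)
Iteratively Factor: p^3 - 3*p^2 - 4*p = (p + 1)*(p^2 - 4*p) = p*(p + 1)*(p - 4)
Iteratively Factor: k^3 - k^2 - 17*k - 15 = (k + 1)*(k^2 - 2*k - 15) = (k + 1)*(k + 3)*(k - 5)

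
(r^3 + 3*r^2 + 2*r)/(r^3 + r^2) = (r + 2)/r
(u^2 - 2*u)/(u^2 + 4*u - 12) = u/(u + 6)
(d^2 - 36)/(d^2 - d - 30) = (d + 6)/(d + 5)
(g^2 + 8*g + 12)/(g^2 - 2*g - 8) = (g + 6)/(g - 4)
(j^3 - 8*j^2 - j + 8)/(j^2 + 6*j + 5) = (j^2 - 9*j + 8)/(j + 5)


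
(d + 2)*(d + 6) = d^2 + 8*d + 12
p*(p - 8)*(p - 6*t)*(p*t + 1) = p^4*t - 6*p^3*t^2 - 8*p^3*t + p^3 + 48*p^2*t^2 - 6*p^2*t - 8*p^2 + 48*p*t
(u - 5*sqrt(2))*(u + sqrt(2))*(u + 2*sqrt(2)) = u^3 - 2*sqrt(2)*u^2 - 26*u - 20*sqrt(2)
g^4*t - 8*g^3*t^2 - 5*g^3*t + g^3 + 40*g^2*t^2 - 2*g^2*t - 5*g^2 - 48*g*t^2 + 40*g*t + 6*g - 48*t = (g - 3)*(g - 2)*(g - 8*t)*(g*t + 1)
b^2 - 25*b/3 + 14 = (b - 6)*(b - 7/3)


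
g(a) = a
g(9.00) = 9.00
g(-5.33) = -5.33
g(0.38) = 0.38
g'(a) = 1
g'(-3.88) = 1.00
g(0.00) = 0.00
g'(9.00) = 1.00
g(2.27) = 2.27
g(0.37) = 0.37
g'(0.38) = 1.00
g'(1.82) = 1.00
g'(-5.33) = 1.00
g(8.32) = 8.32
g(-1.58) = -1.58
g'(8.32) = 1.00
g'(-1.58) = 1.00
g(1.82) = 1.82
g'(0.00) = 1.00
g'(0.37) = 1.00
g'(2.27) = 1.00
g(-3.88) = -3.88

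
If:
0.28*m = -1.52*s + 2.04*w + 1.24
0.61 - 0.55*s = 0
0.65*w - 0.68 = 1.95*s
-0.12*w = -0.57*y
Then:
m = 30.27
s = 1.11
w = 4.37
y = 0.92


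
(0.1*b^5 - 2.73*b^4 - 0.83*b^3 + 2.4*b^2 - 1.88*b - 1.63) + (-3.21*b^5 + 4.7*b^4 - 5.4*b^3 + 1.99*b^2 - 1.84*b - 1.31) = -3.11*b^5 + 1.97*b^4 - 6.23*b^3 + 4.39*b^2 - 3.72*b - 2.94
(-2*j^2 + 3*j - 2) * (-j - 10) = 2*j^3 + 17*j^2 - 28*j + 20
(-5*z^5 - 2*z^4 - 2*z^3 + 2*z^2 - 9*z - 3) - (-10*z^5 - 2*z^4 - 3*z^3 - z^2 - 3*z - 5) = 5*z^5 + z^3 + 3*z^2 - 6*z + 2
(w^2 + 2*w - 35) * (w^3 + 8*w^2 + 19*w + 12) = w^5 + 10*w^4 - 230*w^2 - 641*w - 420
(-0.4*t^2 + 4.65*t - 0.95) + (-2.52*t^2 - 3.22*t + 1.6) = -2.92*t^2 + 1.43*t + 0.65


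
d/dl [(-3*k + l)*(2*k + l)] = -k + 2*l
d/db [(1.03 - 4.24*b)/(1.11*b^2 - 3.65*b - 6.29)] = (4.7064*b^2 - 2.2866*b + 30.4291)/(1.2321*b^4 - 8.103*b^3 - 0.641300000000001*b^2 + 45.917*b + 39.5641)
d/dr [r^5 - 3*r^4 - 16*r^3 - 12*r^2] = r*(5*r^3 - 12*r^2 - 48*r - 24)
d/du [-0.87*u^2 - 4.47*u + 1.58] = -1.74*u - 4.47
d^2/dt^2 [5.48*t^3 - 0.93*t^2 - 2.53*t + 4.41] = 32.88*t - 1.86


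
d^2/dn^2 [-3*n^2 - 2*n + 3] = -6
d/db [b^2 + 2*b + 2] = 2*b + 2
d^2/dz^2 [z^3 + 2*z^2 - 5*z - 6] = 6*z + 4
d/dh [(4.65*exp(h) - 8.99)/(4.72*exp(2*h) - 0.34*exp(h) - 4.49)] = (-21.948*exp(2*h) + 84.8656*exp(h) - 23.9351)*exp(h)/(22.2784*exp(4*h) - 3.2096*exp(3*h) - 42.27*exp(2*h) + 3.0532*exp(h) + 20.1601)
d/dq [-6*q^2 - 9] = -12*q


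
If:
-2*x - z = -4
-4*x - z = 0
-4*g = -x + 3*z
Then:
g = -13/2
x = -2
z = 8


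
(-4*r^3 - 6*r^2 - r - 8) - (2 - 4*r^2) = -4*r^3 - 2*r^2 - r - 10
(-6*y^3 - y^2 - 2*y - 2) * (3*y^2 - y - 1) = -18*y^5 + 3*y^4 + y^3 - 3*y^2 + 4*y + 2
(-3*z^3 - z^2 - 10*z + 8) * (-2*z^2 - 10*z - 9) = 6*z^5 + 32*z^4 + 57*z^3 + 93*z^2 + 10*z - 72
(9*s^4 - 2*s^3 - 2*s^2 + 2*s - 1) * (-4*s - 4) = -36*s^5 - 28*s^4 + 16*s^3 - 4*s + 4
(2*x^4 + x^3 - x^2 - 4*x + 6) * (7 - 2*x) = -4*x^5 + 12*x^4 + 9*x^3 + x^2 - 40*x + 42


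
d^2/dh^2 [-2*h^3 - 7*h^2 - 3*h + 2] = -12*h - 14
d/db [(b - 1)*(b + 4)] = 2*b + 3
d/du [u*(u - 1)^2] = (u - 1)*(3*u - 1)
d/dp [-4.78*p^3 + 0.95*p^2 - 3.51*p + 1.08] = -14.34*p^2 + 1.9*p - 3.51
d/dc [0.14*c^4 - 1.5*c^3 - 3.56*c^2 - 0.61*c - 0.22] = 0.56*c^3 - 4.5*c^2 - 7.12*c - 0.61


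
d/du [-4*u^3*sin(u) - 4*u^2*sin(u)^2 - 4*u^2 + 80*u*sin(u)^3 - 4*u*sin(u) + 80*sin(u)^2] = -4*u^3*cos(u) - 12*u^2*sin(u) - 4*u^2*sin(2*u) + 56*u*cos(u) + 4*u*cos(2*u) - 60*u*cos(3*u) - 12*u + 56*sin(u) + 80*sin(2*u) - 20*sin(3*u)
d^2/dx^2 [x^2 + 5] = 2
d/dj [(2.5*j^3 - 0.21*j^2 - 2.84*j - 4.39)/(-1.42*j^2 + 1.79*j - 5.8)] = (-3.55*j^4 + 8.95*j^3 - 47.9087*j^2 - 10.0316*j + 24.3301)/(2.0164*j^4 - 5.0836*j^3 + 19.6761*j^2 - 20.764*j + 33.64)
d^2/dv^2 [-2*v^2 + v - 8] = -4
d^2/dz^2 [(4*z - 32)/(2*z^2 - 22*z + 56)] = 4*((19 - 3*z)*(z^2 - 11*z + 28) + (z - 8)*(2*z - 11)^2)/(z^2 - 11*z + 28)^3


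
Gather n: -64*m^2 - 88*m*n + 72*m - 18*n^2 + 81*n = -64*m^2 + 72*m - 18*n^2 + n*(81 - 88*m)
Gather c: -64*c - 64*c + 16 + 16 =32 - 128*c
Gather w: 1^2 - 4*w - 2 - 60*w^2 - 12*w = -60*w^2 - 16*w - 1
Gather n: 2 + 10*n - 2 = 10*n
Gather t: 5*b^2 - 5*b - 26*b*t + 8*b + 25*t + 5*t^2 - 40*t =5*b^2 + 3*b + 5*t^2 + t*(-26*b - 15)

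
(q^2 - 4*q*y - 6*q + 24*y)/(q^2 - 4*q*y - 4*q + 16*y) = (q - 6)/(q - 4)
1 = 1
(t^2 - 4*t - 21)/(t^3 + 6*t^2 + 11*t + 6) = (t - 7)/(t^2 + 3*t + 2)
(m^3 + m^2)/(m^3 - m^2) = (m + 1)/(m - 1)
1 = 1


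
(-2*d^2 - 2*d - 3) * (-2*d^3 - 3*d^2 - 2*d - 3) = 4*d^5 + 10*d^4 + 16*d^3 + 19*d^2 + 12*d + 9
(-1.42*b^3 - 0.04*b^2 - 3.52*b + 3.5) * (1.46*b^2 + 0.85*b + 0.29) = -2.0732*b^5 - 1.2654*b^4 - 5.585*b^3 + 2.1064*b^2 + 1.9542*b + 1.015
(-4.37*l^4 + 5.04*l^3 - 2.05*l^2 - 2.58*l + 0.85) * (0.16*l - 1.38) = -0.6992*l^5 + 6.837*l^4 - 7.2832*l^3 + 2.4162*l^2 + 3.6964*l - 1.173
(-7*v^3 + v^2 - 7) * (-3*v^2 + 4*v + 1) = 21*v^5 - 31*v^4 - 3*v^3 + 22*v^2 - 28*v - 7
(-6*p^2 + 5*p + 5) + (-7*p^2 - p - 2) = -13*p^2 + 4*p + 3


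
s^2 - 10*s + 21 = (s - 7)*(s - 3)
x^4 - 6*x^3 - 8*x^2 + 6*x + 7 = (x - 7)*(x - 1)*(x + 1)^2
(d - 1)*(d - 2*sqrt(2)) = d^2 - 2*sqrt(2)*d - d + 2*sqrt(2)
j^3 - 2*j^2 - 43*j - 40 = (j - 8)*(j + 1)*(j + 5)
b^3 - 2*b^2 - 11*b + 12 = (b - 4)*(b - 1)*(b + 3)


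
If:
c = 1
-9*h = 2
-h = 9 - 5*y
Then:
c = 1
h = -2/9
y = 79/45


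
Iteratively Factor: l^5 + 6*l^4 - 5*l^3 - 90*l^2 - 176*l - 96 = (l + 3)*(l^4 + 3*l^3 - 14*l^2 - 48*l - 32) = (l + 2)*(l + 3)*(l^3 + l^2 - 16*l - 16) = (l + 1)*(l + 2)*(l + 3)*(l^2 - 16) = (l - 4)*(l + 1)*(l + 2)*(l + 3)*(l + 4)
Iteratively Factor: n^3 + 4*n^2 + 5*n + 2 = (n + 1)*(n^2 + 3*n + 2) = (n + 1)*(n + 2)*(n + 1)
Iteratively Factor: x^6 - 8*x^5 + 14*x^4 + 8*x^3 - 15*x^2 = (x)*(x^5 - 8*x^4 + 14*x^3 + 8*x^2 - 15*x) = x*(x - 5)*(x^4 - 3*x^3 - x^2 + 3*x) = x^2*(x - 5)*(x^3 - 3*x^2 - x + 3) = x^2*(x - 5)*(x - 3)*(x^2 - 1) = x^2*(x - 5)*(x - 3)*(x + 1)*(x - 1)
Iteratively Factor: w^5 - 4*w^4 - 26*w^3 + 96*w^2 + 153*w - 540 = (w - 5)*(w^4 + w^3 - 21*w^2 - 9*w + 108) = (w - 5)*(w + 3)*(w^3 - 2*w^2 - 15*w + 36) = (w - 5)*(w - 3)*(w + 3)*(w^2 + w - 12) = (w - 5)*(w - 3)*(w + 3)*(w + 4)*(w - 3)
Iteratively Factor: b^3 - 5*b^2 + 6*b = (b - 2)*(b^2 - 3*b) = (b - 3)*(b - 2)*(b)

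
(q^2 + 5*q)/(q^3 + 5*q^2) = 1/q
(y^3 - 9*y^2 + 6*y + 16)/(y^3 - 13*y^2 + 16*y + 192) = (y^2 - y - 2)/(y^2 - 5*y - 24)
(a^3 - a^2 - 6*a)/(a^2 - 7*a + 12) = a*(a + 2)/(a - 4)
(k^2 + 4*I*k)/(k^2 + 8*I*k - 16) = k/(k + 4*I)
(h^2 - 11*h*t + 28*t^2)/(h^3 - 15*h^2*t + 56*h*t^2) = (-h + 4*t)/(h*(-h + 8*t))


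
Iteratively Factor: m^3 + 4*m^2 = (m + 4)*(m^2) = m*(m + 4)*(m)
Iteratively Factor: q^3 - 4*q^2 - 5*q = (q)*(q^2 - 4*q - 5) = q*(q - 5)*(q + 1)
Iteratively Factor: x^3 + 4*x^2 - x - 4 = (x + 1)*(x^2 + 3*x - 4) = (x - 1)*(x + 1)*(x + 4)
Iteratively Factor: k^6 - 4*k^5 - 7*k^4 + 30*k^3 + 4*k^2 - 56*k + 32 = (k - 4)*(k^5 - 7*k^3 + 2*k^2 + 12*k - 8) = (k - 4)*(k + 2)*(k^4 - 2*k^3 - 3*k^2 + 8*k - 4) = (k - 4)*(k - 1)*(k + 2)*(k^3 - k^2 - 4*k + 4) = (k - 4)*(k - 1)^2*(k + 2)*(k^2 - 4) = (k - 4)*(k - 2)*(k - 1)^2*(k + 2)*(k + 2)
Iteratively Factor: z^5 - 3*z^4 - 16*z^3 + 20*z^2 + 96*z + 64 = (z + 2)*(z^4 - 5*z^3 - 6*z^2 + 32*z + 32) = (z + 2)^2*(z^3 - 7*z^2 + 8*z + 16) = (z - 4)*(z + 2)^2*(z^2 - 3*z - 4) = (z - 4)^2*(z + 2)^2*(z + 1)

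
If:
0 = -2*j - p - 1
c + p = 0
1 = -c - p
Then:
No Solution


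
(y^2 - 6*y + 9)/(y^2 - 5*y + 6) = (y - 3)/(y - 2)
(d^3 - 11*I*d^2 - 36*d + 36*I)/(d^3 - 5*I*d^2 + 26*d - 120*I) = (d^2 - 5*I*d - 6)/(d^2 + I*d + 20)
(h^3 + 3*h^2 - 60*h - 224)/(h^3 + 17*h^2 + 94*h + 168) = (h - 8)/(h + 6)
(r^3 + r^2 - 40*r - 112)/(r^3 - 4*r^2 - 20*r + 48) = (r^2 - 3*r - 28)/(r^2 - 8*r + 12)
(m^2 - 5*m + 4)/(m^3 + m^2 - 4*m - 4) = (m^2 - 5*m + 4)/(m^3 + m^2 - 4*m - 4)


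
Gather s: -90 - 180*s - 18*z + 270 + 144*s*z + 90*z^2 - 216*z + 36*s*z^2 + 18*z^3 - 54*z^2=s*(36*z^2 + 144*z - 180) + 18*z^3 + 36*z^2 - 234*z + 180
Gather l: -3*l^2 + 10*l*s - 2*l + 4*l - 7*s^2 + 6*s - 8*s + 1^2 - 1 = -3*l^2 + l*(10*s + 2) - 7*s^2 - 2*s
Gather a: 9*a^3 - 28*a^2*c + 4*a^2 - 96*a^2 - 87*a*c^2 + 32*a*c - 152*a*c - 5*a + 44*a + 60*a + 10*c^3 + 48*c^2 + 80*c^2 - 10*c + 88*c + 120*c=9*a^3 + a^2*(-28*c - 92) + a*(-87*c^2 - 120*c + 99) + 10*c^3 + 128*c^2 + 198*c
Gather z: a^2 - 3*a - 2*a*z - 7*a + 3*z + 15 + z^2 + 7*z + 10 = a^2 - 10*a + z^2 + z*(10 - 2*a) + 25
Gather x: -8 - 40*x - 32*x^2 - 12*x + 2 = -32*x^2 - 52*x - 6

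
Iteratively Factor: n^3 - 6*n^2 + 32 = (n + 2)*(n^2 - 8*n + 16) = (n - 4)*(n + 2)*(n - 4)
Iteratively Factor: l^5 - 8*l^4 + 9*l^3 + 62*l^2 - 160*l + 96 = (l - 4)*(l^4 - 4*l^3 - 7*l^2 + 34*l - 24) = (l - 4)*(l + 3)*(l^3 - 7*l^2 + 14*l - 8) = (l - 4)*(l - 2)*(l + 3)*(l^2 - 5*l + 4) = (l - 4)*(l - 2)*(l - 1)*(l + 3)*(l - 4)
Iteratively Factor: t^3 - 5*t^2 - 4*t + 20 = (t - 5)*(t^2 - 4) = (t - 5)*(t - 2)*(t + 2)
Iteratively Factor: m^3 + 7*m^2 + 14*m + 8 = (m + 4)*(m^2 + 3*m + 2) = (m + 1)*(m + 4)*(m + 2)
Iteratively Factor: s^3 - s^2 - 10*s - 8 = (s + 2)*(s^2 - 3*s - 4) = (s - 4)*(s + 2)*(s + 1)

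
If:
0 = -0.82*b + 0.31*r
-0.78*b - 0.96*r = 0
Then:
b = 0.00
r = 0.00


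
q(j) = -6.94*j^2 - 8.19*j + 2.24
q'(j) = -13.88*j - 8.19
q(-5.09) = -135.88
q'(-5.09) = 62.46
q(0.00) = 2.24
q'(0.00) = -8.19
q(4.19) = -153.92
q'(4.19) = -66.35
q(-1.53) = -1.48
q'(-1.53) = 13.05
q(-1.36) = 0.54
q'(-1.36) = 10.69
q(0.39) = -2.01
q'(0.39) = -13.60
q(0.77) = -8.18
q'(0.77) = -18.88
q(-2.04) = -9.93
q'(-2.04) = 20.13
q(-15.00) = -1436.41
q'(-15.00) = 200.01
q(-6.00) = -198.46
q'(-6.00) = 75.09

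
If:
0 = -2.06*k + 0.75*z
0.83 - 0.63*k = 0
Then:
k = 1.32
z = 3.62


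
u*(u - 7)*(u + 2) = u^3 - 5*u^2 - 14*u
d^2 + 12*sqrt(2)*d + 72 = (d + 6*sqrt(2))^2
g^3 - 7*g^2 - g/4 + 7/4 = (g - 7)*(g - 1/2)*(g + 1/2)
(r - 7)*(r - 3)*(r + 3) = r^3 - 7*r^2 - 9*r + 63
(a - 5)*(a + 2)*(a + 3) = a^3 - 19*a - 30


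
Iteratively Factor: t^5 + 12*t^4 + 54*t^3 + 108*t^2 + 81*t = (t + 3)*(t^4 + 9*t^3 + 27*t^2 + 27*t) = (t + 3)^2*(t^3 + 6*t^2 + 9*t) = (t + 3)^3*(t^2 + 3*t) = (t + 3)^4*(t)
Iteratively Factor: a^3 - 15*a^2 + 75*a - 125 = (a - 5)*(a^2 - 10*a + 25) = (a - 5)^2*(a - 5)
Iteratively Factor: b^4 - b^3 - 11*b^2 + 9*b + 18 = (b + 3)*(b^3 - 4*b^2 + b + 6) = (b - 2)*(b + 3)*(b^2 - 2*b - 3) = (b - 3)*(b - 2)*(b + 3)*(b + 1)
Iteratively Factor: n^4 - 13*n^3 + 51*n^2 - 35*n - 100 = (n - 5)*(n^3 - 8*n^2 + 11*n + 20) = (n - 5)*(n - 4)*(n^2 - 4*n - 5) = (n - 5)^2*(n - 4)*(n + 1)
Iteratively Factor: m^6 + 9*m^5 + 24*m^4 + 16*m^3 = (m + 4)*(m^5 + 5*m^4 + 4*m^3) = m*(m + 4)*(m^4 + 5*m^3 + 4*m^2) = m^2*(m + 4)*(m^3 + 5*m^2 + 4*m) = m^2*(m + 1)*(m + 4)*(m^2 + 4*m) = m^2*(m + 1)*(m + 4)^2*(m)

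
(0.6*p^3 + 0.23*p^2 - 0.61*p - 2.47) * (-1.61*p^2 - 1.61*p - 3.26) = -0.966*p^5 - 1.3363*p^4 - 1.3442*p^3 + 4.209*p^2 + 5.9653*p + 8.0522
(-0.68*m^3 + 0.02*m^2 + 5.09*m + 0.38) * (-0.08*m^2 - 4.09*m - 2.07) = 0.0544*m^5 + 2.7796*m^4 + 0.9186*m^3 - 20.8899*m^2 - 12.0905*m - 0.7866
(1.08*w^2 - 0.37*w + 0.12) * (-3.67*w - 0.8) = -3.9636*w^3 + 0.4939*w^2 - 0.1444*w - 0.096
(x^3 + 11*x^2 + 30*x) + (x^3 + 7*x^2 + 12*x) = 2*x^3 + 18*x^2 + 42*x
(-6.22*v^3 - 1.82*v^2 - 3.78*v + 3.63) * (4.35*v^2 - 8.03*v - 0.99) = -27.057*v^5 + 42.0296*v^4 + 4.3294*v^3 + 47.9457*v^2 - 25.4067*v - 3.5937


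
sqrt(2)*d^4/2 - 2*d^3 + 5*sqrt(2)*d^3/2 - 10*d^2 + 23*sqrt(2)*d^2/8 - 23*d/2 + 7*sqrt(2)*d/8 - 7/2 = (d + 1/2)*(d + 7/2)*(d - 2*sqrt(2))*(sqrt(2)*d/2 + sqrt(2)/2)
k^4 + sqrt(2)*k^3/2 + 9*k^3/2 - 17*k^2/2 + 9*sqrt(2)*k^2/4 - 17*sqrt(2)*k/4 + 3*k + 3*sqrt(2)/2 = (k - 1)*(k - 1/2)*(k + 6)*(k + sqrt(2)/2)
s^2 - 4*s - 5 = (s - 5)*(s + 1)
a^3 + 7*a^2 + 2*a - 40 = (a - 2)*(a + 4)*(a + 5)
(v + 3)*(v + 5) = v^2 + 8*v + 15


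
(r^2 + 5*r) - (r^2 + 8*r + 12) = -3*r - 12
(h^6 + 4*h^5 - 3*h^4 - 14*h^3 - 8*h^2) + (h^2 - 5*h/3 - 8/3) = h^6 + 4*h^5 - 3*h^4 - 14*h^3 - 7*h^2 - 5*h/3 - 8/3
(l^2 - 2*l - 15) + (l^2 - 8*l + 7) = 2*l^2 - 10*l - 8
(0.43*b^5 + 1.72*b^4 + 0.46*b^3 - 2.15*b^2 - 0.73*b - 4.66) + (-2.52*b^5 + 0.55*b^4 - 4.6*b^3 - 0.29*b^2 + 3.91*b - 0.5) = -2.09*b^5 + 2.27*b^4 - 4.14*b^3 - 2.44*b^2 + 3.18*b - 5.16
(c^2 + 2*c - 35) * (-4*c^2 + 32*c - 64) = -4*c^4 + 24*c^3 + 140*c^2 - 1248*c + 2240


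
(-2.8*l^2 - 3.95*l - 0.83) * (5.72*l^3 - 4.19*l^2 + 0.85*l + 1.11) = -16.016*l^5 - 10.862*l^4 + 9.4229*l^3 - 2.9878*l^2 - 5.09*l - 0.9213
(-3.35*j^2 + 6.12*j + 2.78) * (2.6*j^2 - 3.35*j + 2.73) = -8.71*j^4 + 27.1345*j^3 - 22.4195*j^2 + 7.3946*j + 7.5894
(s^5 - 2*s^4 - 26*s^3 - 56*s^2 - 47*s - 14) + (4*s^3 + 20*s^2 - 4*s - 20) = s^5 - 2*s^4 - 22*s^3 - 36*s^2 - 51*s - 34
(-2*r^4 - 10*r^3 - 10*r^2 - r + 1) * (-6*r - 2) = 12*r^5 + 64*r^4 + 80*r^3 + 26*r^2 - 4*r - 2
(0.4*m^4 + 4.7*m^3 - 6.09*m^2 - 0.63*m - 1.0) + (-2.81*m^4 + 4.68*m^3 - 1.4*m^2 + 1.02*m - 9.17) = -2.41*m^4 + 9.38*m^3 - 7.49*m^2 + 0.39*m - 10.17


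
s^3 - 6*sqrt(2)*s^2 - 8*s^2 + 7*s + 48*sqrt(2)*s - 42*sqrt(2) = (s - 7)*(s - 1)*(s - 6*sqrt(2))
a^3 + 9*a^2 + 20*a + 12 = (a + 1)*(a + 2)*(a + 6)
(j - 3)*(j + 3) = j^2 - 9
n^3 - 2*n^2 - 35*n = n*(n - 7)*(n + 5)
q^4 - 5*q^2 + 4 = (q - 2)*(q - 1)*(q + 1)*(q + 2)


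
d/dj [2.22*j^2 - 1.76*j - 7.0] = 4.44*j - 1.76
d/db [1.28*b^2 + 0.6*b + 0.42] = 2.56*b + 0.6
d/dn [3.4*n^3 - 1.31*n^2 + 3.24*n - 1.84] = 10.2*n^2 - 2.62*n + 3.24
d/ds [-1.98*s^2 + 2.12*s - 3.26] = 2.12 - 3.96*s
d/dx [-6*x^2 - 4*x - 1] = -12*x - 4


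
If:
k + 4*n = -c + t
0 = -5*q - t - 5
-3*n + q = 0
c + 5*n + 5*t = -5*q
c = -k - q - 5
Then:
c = 25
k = -30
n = 0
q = 0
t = -5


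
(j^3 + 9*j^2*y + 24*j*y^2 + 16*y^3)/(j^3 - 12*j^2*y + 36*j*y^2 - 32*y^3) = (j^3 + 9*j^2*y + 24*j*y^2 + 16*y^3)/(j^3 - 12*j^2*y + 36*j*y^2 - 32*y^3)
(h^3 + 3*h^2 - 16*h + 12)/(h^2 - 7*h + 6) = (h^2 + 4*h - 12)/(h - 6)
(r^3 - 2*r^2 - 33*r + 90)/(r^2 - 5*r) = r + 3 - 18/r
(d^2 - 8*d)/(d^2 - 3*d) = (d - 8)/(d - 3)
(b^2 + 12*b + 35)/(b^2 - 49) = (b + 5)/(b - 7)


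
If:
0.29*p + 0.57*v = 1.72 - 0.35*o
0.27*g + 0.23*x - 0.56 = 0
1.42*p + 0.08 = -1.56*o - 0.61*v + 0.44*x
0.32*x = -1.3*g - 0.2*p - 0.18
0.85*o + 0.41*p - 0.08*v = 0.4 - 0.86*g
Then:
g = -0.26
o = 2.77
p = -3.60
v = 3.15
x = 2.74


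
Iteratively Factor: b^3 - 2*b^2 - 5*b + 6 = (b - 1)*(b^2 - b - 6) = (b - 1)*(b + 2)*(b - 3)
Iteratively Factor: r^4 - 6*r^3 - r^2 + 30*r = (r - 5)*(r^3 - r^2 - 6*r) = (r - 5)*(r - 3)*(r^2 + 2*r) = (r - 5)*(r - 3)*(r + 2)*(r)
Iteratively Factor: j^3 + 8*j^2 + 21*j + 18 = (j + 3)*(j^2 + 5*j + 6) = (j + 3)^2*(j + 2)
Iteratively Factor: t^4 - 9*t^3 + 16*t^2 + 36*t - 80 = (t - 4)*(t^3 - 5*t^2 - 4*t + 20) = (t - 5)*(t - 4)*(t^2 - 4) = (t - 5)*(t - 4)*(t - 2)*(t + 2)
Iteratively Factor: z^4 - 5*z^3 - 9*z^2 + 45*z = (z - 3)*(z^3 - 2*z^2 - 15*z) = z*(z - 3)*(z^2 - 2*z - 15) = z*(z - 5)*(z - 3)*(z + 3)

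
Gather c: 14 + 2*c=2*c + 14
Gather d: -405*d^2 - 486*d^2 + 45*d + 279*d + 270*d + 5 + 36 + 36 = -891*d^2 + 594*d + 77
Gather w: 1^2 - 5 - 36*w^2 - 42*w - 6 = -36*w^2 - 42*w - 10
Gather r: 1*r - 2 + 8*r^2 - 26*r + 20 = 8*r^2 - 25*r + 18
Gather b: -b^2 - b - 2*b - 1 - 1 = -b^2 - 3*b - 2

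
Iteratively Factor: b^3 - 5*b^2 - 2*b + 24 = (b - 4)*(b^2 - b - 6) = (b - 4)*(b - 3)*(b + 2)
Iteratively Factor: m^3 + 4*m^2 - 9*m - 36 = (m - 3)*(m^2 + 7*m + 12) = (m - 3)*(m + 3)*(m + 4)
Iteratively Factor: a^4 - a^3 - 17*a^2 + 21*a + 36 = (a - 3)*(a^3 + 2*a^2 - 11*a - 12) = (a - 3)^2*(a^2 + 5*a + 4) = (a - 3)^2*(a + 1)*(a + 4)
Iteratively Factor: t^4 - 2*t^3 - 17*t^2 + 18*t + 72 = (t - 4)*(t^3 + 2*t^2 - 9*t - 18) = (t - 4)*(t + 3)*(t^2 - t - 6) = (t - 4)*(t - 3)*(t + 3)*(t + 2)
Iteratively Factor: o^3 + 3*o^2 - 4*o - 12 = (o + 2)*(o^2 + o - 6) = (o - 2)*(o + 2)*(o + 3)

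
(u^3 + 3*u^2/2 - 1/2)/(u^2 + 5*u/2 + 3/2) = (2*u^2 + u - 1)/(2*u + 3)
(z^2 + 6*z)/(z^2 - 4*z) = (z + 6)/(z - 4)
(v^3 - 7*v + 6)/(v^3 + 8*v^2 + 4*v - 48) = (v^2 + 2*v - 3)/(v^2 + 10*v + 24)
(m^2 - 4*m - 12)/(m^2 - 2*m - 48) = (-m^2 + 4*m + 12)/(-m^2 + 2*m + 48)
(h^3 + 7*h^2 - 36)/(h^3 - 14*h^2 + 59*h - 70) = (h^2 + 9*h + 18)/(h^2 - 12*h + 35)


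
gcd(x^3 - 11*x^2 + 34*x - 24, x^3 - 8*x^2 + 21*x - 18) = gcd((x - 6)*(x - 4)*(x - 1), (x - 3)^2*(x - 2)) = 1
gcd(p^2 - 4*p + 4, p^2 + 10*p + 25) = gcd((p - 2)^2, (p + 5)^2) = 1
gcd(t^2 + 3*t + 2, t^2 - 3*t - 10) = t + 2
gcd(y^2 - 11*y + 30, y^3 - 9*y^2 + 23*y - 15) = y - 5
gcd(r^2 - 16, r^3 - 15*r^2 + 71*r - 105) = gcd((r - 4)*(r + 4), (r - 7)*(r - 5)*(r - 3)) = 1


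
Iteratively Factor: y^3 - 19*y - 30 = (y + 2)*(y^2 - 2*y - 15) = (y - 5)*(y + 2)*(y + 3)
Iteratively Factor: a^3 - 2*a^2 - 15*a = (a)*(a^2 - 2*a - 15) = a*(a + 3)*(a - 5)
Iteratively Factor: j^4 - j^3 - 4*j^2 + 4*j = (j)*(j^3 - j^2 - 4*j + 4) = j*(j - 1)*(j^2 - 4) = j*(j - 2)*(j - 1)*(j + 2)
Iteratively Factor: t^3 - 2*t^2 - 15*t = (t - 5)*(t^2 + 3*t) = (t - 5)*(t + 3)*(t)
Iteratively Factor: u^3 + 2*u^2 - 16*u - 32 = (u + 4)*(u^2 - 2*u - 8) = (u - 4)*(u + 4)*(u + 2)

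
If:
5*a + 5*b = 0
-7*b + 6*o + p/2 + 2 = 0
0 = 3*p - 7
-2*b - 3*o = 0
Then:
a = -19/66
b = 19/66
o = -19/99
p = 7/3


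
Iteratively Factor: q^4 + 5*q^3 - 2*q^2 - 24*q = (q + 4)*(q^3 + q^2 - 6*q) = (q - 2)*(q + 4)*(q^2 + 3*q) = (q - 2)*(q + 3)*(q + 4)*(q)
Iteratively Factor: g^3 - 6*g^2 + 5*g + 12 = (g + 1)*(g^2 - 7*g + 12) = (g - 4)*(g + 1)*(g - 3)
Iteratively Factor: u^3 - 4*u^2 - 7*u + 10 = (u - 1)*(u^2 - 3*u - 10) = (u - 5)*(u - 1)*(u + 2)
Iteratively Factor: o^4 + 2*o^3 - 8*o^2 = (o - 2)*(o^3 + 4*o^2) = o*(o - 2)*(o^2 + 4*o) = o*(o - 2)*(o + 4)*(o)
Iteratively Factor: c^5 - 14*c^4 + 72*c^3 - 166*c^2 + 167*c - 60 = (c - 3)*(c^4 - 11*c^3 + 39*c^2 - 49*c + 20) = (c - 5)*(c - 3)*(c^3 - 6*c^2 + 9*c - 4) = (c - 5)*(c - 3)*(c - 1)*(c^2 - 5*c + 4) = (c - 5)*(c - 4)*(c - 3)*(c - 1)*(c - 1)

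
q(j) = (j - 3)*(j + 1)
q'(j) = 2*j - 2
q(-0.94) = -0.24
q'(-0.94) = -3.88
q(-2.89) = 11.13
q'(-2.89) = -7.78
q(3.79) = 3.78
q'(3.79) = 5.58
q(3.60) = 2.76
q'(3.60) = 5.20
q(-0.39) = -2.07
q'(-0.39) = -2.78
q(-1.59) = 2.71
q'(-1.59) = -5.18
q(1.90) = -3.19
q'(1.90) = 1.80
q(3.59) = 2.71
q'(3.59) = 5.18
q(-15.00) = 252.00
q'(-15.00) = -32.00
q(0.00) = -3.00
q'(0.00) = -2.00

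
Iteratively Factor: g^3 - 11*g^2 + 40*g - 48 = (g - 3)*(g^2 - 8*g + 16) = (g - 4)*(g - 3)*(g - 4)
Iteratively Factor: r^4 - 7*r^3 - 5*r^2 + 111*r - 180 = (r + 4)*(r^3 - 11*r^2 + 39*r - 45) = (r - 5)*(r + 4)*(r^2 - 6*r + 9) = (r - 5)*(r - 3)*(r + 4)*(r - 3)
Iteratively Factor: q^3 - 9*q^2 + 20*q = (q - 4)*(q^2 - 5*q) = q*(q - 4)*(q - 5)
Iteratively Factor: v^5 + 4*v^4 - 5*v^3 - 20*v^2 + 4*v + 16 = (v - 2)*(v^4 + 6*v^3 + 7*v^2 - 6*v - 8) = (v - 2)*(v - 1)*(v^3 + 7*v^2 + 14*v + 8) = (v - 2)*(v - 1)*(v + 2)*(v^2 + 5*v + 4) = (v - 2)*(v - 1)*(v + 2)*(v + 4)*(v + 1)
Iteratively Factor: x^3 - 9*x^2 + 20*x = (x - 4)*(x^2 - 5*x) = (x - 5)*(x - 4)*(x)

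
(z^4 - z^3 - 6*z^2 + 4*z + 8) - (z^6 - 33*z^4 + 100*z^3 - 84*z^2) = -z^6 + 34*z^4 - 101*z^3 + 78*z^2 + 4*z + 8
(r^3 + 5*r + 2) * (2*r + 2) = 2*r^4 + 2*r^3 + 10*r^2 + 14*r + 4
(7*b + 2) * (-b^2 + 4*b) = -7*b^3 + 26*b^2 + 8*b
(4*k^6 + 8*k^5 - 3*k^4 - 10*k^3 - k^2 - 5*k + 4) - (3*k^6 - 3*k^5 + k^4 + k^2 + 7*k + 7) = k^6 + 11*k^5 - 4*k^4 - 10*k^3 - 2*k^2 - 12*k - 3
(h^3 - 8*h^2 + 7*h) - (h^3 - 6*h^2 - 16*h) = -2*h^2 + 23*h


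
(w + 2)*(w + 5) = w^2 + 7*w + 10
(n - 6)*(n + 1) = n^2 - 5*n - 6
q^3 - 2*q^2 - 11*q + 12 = (q - 4)*(q - 1)*(q + 3)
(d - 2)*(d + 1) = d^2 - d - 2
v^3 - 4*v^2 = v^2*(v - 4)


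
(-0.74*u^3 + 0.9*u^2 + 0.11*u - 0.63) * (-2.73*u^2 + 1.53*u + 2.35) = 2.0202*u^5 - 3.5892*u^4 - 0.6623*u^3 + 4.0032*u^2 - 0.7054*u - 1.4805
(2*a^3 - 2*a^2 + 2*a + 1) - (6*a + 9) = 2*a^3 - 2*a^2 - 4*a - 8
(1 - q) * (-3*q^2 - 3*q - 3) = 3*q^3 - 3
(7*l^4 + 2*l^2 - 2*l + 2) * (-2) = -14*l^4 - 4*l^2 + 4*l - 4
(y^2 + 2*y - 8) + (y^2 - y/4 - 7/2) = 2*y^2 + 7*y/4 - 23/2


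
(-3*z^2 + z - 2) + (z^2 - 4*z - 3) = -2*z^2 - 3*z - 5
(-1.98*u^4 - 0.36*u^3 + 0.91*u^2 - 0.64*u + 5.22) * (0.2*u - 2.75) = -0.396*u^5 + 5.373*u^4 + 1.172*u^3 - 2.6305*u^2 + 2.804*u - 14.355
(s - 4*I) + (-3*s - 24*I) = -2*s - 28*I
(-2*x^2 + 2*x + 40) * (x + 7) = -2*x^3 - 12*x^2 + 54*x + 280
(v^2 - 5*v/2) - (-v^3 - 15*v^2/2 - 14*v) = v^3 + 17*v^2/2 + 23*v/2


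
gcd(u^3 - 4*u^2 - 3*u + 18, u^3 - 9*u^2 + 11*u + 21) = u - 3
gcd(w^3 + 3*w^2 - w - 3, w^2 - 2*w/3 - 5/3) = w + 1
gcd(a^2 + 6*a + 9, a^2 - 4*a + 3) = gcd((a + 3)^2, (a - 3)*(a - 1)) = 1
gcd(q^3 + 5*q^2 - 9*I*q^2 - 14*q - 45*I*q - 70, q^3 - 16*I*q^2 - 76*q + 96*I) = q - 2*I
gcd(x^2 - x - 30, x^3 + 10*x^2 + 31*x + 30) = x + 5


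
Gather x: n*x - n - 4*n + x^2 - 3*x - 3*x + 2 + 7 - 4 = -5*n + x^2 + x*(n - 6) + 5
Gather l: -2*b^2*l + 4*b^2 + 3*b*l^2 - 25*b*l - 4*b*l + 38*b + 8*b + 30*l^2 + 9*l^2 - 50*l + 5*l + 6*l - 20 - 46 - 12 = 4*b^2 + 46*b + l^2*(3*b + 39) + l*(-2*b^2 - 29*b - 39) - 78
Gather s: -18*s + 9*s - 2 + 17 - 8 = 7 - 9*s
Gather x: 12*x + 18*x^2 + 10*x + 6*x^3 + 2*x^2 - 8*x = 6*x^3 + 20*x^2 + 14*x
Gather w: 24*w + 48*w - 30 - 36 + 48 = 72*w - 18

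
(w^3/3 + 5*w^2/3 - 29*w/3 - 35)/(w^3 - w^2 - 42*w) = (-w^3 - 5*w^2 + 29*w + 105)/(3*w*(-w^2 + w + 42))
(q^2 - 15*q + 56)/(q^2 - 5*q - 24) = (q - 7)/(q + 3)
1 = 1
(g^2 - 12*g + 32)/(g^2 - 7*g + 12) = (g - 8)/(g - 3)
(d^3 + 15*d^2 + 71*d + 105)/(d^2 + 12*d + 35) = d + 3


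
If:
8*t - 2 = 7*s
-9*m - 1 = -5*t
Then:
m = 5*t/9 - 1/9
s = 8*t/7 - 2/7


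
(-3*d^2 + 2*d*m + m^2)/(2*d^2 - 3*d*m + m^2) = (-3*d - m)/(2*d - m)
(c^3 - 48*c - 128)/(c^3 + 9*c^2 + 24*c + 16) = (c - 8)/(c + 1)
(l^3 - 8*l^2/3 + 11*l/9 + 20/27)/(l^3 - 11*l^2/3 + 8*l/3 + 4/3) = (l^2 - 3*l + 20/9)/(l^2 - 4*l + 4)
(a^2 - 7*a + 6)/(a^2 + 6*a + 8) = (a^2 - 7*a + 6)/(a^2 + 6*a + 8)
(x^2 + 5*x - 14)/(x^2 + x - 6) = (x + 7)/(x + 3)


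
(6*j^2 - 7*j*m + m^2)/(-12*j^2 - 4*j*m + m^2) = (-j + m)/(2*j + m)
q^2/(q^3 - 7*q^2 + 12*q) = q/(q^2 - 7*q + 12)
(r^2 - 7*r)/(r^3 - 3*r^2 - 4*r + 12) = r*(r - 7)/(r^3 - 3*r^2 - 4*r + 12)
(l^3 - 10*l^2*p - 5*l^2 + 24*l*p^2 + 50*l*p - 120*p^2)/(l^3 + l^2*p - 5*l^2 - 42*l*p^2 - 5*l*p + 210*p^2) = (l - 4*p)/(l + 7*p)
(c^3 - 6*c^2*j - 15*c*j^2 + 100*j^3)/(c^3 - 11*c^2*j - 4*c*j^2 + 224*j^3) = (c^2 - 10*c*j + 25*j^2)/(c^2 - 15*c*j + 56*j^2)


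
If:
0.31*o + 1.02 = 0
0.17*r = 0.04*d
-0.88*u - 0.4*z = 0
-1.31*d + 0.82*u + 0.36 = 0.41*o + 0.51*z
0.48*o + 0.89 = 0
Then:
No Solution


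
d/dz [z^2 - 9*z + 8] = 2*z - 9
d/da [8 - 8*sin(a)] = -8*cos(a)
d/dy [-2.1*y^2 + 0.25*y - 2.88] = 0.25 - 4.2*y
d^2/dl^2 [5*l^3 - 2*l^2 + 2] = 30*l - 4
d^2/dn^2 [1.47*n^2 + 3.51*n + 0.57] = 2.94000000000000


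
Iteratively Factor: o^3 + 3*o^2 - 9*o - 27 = (o + 3)*(o^2 - 9) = (o + 3)^2*(o - 3)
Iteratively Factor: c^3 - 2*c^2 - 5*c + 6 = (c - 1)*(c^2 - c - 6) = (c - 1)*(c + 2)*(c - 3)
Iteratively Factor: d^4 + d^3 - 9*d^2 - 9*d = (d + 3)*(d^3 - 2*d^2 - 3*d) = (d - 3)*(d + 3)*(d^2 + d) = (d - 3)*(d + 1)*(d + 3)*(d)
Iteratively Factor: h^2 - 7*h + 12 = (h - 4)*(h - 3)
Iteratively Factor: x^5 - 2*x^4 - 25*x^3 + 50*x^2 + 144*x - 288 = (x - 3)*(x^4 + x^3 - 22*x^2 - 16*x + 96) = (x - 3)*(x + 3)*(x^3 - 2*x^2 - 16*x + 32) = (x - 3)*(x - 2)*(x + 3)*(x^2 - 16) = (x - 3)*(x - 2)*(x + 3)*(x + 4)*(x - 4)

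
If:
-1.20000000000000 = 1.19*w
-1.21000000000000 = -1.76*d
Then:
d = 0.69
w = -1.01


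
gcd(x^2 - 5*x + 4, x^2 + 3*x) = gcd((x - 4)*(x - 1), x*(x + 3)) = 1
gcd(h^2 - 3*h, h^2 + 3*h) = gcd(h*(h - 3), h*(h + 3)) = h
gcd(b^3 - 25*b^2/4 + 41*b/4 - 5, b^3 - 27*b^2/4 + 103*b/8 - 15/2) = b^2 - 21*b/4 + 5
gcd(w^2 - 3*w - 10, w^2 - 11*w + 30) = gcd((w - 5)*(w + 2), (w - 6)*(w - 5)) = w - 5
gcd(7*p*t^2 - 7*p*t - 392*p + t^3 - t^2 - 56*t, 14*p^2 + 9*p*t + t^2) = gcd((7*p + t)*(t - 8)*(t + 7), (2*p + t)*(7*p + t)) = 7*p + t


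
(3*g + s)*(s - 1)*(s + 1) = 3*g*s^2 - 3*g + s^3 - s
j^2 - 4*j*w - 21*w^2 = (j - 7*w)*(j + 3*w)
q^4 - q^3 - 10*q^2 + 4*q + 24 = (q - 3)*(q - 2)*(q + 2)^2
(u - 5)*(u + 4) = u^2 - u - 20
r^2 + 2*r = r*(r + 2)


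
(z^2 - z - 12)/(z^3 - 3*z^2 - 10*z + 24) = 1/(z - 2)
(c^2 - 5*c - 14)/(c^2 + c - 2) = (c - 7)/(c - 1)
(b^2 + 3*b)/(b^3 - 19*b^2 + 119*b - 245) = b*(b + 3)/(b^3 - 19*b^2 + 119*b - 245)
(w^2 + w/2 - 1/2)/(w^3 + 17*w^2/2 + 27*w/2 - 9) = (w + 1)/(w^2 + 9*w + 18)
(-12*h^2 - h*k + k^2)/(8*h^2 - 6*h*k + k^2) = (-3*h - k)/(2*h - k)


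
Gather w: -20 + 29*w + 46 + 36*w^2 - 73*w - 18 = 36*w^2 - 44*w + 8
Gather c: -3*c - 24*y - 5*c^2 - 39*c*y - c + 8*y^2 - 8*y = -5*c^2 + c*(-39*y - 4) + 8*y^2 - 32*y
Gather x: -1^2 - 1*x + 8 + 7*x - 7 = 6*x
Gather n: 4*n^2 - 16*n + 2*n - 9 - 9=4*n^2 - 14*n - 18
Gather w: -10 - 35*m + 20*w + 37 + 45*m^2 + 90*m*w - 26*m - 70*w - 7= 45*m^2 - 61*m + w*(90*m - 50) + 20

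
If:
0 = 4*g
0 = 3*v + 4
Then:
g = 0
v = -4/3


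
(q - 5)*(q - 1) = q^2 - 6*q + 5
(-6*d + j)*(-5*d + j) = 30*d^2 - 11*d*j + j^2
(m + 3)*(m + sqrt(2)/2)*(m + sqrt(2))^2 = m^4 + 3*m^3 + 5*sqrt(2)*m^3/2 + 4*m^2 + 15*sqrt(2)*m^2/2 + sqrt(2)*m + 12*m + 3*sqrt(2)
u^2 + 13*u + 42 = (u + 6)*(u + 7)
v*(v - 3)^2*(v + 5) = v^4 - v^3 - 21*v^2 + 45*v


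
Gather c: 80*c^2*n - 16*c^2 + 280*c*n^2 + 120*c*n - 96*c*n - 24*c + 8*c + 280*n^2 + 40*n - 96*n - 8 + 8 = c^2*(80*n - 16) + c*(280*n^2 + 24*n - 16) + 280*n^2 - 56*n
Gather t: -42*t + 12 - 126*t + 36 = 48 - 168*t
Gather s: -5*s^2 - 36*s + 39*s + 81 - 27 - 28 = -5*s^2 + 3*s + 26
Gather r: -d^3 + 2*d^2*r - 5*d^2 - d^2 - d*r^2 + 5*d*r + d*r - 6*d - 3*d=-d^3 - 6*d^2 - d*r^2 - 9*d + r*(2*d^2 + 6*d)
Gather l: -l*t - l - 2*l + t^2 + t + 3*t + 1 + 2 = l*(-t - 3) + t^2 + 4*t + 3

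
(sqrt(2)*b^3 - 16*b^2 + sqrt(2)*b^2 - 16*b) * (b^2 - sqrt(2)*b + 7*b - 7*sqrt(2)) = sqrt(2)*b^5 - 18*b^4 + 8*sqrt(2)*b^4 - 144*b^3 + 23*sqrt(2)*b^3 - 126*b^2 + 128*sqrt(2)*b^2 + 112*sqrt(2)*b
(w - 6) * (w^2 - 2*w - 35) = w^3 - 8*w^2 - 23*w + 210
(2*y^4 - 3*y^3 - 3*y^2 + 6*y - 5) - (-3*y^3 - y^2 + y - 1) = 2*y^4 - 2*y^2 + 5*y - 4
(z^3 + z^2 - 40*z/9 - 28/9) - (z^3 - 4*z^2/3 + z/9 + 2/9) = 7*z^2/3 - 41*z/9 - 10/3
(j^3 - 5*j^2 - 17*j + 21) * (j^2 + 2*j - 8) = j^5 - 3*j^4 - 35*j^3 + 27*j^2 + 178*j - 168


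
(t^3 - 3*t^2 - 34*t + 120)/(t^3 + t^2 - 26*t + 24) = (t - 5)/(t - 1)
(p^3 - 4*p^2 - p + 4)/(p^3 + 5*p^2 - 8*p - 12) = (p^2 - 5*p + 4)/(p^2 + 4*p - 12)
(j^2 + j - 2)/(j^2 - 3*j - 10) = (j - 1)/(j - 5)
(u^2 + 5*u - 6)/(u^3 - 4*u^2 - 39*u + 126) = (u - 1)/(u^2 - 10*u + 21)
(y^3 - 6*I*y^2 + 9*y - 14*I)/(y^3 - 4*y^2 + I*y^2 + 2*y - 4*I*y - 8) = (y - 7*I)/(y - 4)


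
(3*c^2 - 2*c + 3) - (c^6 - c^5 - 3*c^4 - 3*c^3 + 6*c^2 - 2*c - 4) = -c^6 + c^5 + 3*c^4 + 3*c^3 - 3*c^2 + 7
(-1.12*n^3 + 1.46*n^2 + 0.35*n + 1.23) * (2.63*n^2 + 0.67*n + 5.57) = -2.9456*n^5 + 3.0894*n^4 - 4.3397*n^3 + 11.6016*n^2 + 2.7736*n + 6.8511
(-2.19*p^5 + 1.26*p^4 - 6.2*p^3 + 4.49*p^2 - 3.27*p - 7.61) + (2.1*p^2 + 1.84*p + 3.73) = -2.19*p^5 + 1.26*p^4 - 6.2*p^3 + 6.59*p^2 - 1.43*p - 3.88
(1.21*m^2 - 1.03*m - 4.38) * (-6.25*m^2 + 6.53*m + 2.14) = -7.5625*m^4 + 14.3388*m^3 + 23.2385*m^2 - 30.8056*m - 9.3732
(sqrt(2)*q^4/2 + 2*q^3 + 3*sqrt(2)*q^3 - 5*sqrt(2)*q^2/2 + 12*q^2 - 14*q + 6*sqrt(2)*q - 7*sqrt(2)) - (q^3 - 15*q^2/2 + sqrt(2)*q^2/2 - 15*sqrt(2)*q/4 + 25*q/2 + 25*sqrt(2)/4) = sqrt(2)*q^4/2 + q^3 + 3*sqrt(2)*q^3 - 3*sqrt(2)*q^2 + 39*q^2/2 - 53*q/2 + 39*sqrt(2)*q/4 - 53*sqrt(2)/4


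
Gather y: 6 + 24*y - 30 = 24*y - 24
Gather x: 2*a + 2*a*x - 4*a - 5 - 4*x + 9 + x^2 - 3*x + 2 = -2*a + x^2 + x*(2*a - 7) + 6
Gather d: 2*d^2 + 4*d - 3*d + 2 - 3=2*d^2 + d - 1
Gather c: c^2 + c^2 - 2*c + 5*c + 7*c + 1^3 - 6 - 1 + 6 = 2*c^2 + 10*c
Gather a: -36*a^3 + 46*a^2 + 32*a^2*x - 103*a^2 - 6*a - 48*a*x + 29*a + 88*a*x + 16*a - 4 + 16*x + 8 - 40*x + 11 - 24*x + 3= -36*a^3 + a^2*(32*x - 57) + a*(40*x + 39) - 48*x + 18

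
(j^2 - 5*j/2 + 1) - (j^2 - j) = 1 - 3*j/2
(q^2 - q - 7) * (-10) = -10*q^2 + 10*q + 70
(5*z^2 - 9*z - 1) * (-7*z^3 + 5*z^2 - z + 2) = -35*z^5 + 88*z^4 - 43*z^3 + 14*z^2 - 17*z - 2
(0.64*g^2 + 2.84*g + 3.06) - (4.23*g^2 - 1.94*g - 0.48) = -3.59*g^2 + 4.78*g + 3.54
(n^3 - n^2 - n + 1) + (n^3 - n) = 2*n^3 - n^2 - 2*n + 1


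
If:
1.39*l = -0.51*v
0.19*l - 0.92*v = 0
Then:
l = 0.00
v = 0.00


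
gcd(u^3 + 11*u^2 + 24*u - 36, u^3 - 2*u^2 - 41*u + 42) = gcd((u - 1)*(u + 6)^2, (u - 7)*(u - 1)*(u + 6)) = u^2 + 5*u - 6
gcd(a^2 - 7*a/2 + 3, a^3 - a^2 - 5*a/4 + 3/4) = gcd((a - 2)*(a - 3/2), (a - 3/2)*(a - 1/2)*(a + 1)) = a - 3/2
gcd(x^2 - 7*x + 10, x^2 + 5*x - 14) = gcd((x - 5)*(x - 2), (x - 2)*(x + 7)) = x - 2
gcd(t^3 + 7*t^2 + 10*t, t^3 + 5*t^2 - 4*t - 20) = t^2 + 7*t + 10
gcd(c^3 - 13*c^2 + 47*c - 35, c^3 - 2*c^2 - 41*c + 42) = c^2 - 8*c + 7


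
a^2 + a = a*(a + 1)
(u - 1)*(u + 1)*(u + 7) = u^3 + 7*u^2 - u - 7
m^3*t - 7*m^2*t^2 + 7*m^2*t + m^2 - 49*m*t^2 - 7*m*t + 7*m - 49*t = (m + 7)*(m - 7*t)*(m*t + 1)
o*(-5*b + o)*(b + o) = -5*b^2*o - 4*b*o^2 + o^3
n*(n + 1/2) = n^2 + n/2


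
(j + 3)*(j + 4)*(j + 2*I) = j^3 + 7*j^2 + 2*I*j^2 + 12*j + 14*I*j + 24*I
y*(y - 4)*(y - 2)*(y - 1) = y^4 - 7*y^3 + 14*y^2 - 8*y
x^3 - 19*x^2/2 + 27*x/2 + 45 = (x - 6)*(x - 5)*(x + 3/2)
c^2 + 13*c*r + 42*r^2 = (c + 6*r)*(c + 7*r)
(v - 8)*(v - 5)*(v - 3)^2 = v^4 - 19*v^3 + 127*v^2 - 357*v + 360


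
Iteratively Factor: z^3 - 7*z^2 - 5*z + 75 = (z - 5)*(z^2 - 2*z - 15) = (z - 5)*(z + 3)*(z - 5)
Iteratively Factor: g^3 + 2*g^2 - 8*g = (g)*(g^2 + 2*g - 8) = g*(g - 2)*(g + 4)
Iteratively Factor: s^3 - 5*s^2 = (s - 5)*(s^2) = s*(s - 5)*(s)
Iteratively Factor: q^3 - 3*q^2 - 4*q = (q - 4)*(q^2 + q) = q*(q - 4)*(q + 1)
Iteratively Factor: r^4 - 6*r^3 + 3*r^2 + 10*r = (r + 1)*(r^3 - 7*r^2 + 10*r) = (r - 5)*(r + 1)*(r^2 - 2*r) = (r - 5)*(r - 2)*(r + 1)*(r)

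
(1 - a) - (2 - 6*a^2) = 6*a^2 - a - 1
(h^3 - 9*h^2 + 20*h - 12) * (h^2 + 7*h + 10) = h^5 - 2*h^4 - 33*h^3 + 38*h^2 + 116*h - 120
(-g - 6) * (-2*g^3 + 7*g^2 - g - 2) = 2*g^4 + 5*g^3 - 41*g^2 + 8*g + 12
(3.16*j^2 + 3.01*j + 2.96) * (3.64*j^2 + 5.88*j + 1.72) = 11.5024*j^4 + 29.5372*j^3 + 33.9084*j^2 + 22.582*j + 5.0912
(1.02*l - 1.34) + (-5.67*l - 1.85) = -4.65*l - 3.19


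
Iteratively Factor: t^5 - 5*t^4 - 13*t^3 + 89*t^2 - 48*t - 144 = (t - 4)*(t^4 - t^3 - 17*t^2 + 21*t + 36) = (t - 4)*(t - 3)*(t^3 + 2*t^2 - 11*t - 12) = (t - 4)*(t - 3)*(t + 1)*(t^2 + t - 12) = (t - 4)*(t - 3)*(t + 1)*(t + 4)*(t - 3)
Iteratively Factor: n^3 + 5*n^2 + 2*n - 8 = (n - 1)*(n^2 + 6*n + 8) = (n - 1)*(n + 4)*(n + 2)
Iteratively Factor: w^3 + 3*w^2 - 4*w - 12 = (w - 2)*(w^2 + 5*w + 6) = (w - 2)*(w + 2)*(w + 3)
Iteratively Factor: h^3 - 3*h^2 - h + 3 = (h - 1)*(h^2 - 2*h - 3) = (h - 1)*(h + 1)*(h - 3)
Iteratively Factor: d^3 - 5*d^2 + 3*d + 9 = (d - 3)*(d^2 - 2*d - 3) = (d - 3)*(d + 1)*(d - 3)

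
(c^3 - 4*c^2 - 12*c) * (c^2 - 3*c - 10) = c^5 - 7*c^4 - 10*c^3 + 76*c^2 + 120*c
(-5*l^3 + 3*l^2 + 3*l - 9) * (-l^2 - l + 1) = 5*l^5 + 2*l^4 - 11*l^3 + 9*l^2 + 12*l - 9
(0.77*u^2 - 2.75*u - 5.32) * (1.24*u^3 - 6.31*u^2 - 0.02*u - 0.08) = 0.9548*u^5 - 8.2687*u^4 + 10.7403*u^3 + 33.5626*u^2 + 0.3264*u + 0.4256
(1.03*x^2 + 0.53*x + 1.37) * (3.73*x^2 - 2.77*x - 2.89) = 3.8419*x^4 - 0.8762*x^3 + 0.6653*x^2 - 5.3266*x - 3.9593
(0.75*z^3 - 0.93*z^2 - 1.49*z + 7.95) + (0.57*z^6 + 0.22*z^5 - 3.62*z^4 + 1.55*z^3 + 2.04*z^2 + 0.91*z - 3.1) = 0.57*z^6 + 0.22*z^5 - 3.62*z^4 + 2.3*z^3 + 1.11*z^2 - 0.58*z + 4.85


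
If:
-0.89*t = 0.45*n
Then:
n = -1.97777777777778*t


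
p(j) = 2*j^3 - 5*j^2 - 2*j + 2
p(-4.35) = -248.54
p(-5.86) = -560.44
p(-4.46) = -265.97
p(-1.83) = -23.34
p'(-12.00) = 982.00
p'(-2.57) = 63.33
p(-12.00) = -4150.00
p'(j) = 6*j^2 - 10*j - 2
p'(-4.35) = 155.04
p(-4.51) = -274.15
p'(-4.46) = 161.95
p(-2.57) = -59.83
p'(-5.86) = 262.64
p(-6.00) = -598.00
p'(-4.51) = 165.14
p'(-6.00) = 274.00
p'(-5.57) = 239.85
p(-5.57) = -487.60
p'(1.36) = -4.50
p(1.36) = -4.94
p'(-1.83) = 36.39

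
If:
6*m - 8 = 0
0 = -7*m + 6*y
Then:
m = 4/3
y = 14/9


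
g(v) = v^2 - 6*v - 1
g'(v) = 2*v - 6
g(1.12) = -6.47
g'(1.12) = -3.76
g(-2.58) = 21.14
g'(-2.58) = -11.16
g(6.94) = 5.52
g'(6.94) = 7.88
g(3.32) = -9.90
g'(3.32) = 0.64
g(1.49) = -7.72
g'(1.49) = -3.02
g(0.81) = -5.20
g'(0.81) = -4.38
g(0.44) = -3.45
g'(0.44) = -5.12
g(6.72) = 3.84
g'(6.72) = 7.44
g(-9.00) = 134.00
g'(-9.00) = -24.00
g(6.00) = -1.00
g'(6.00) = 6.00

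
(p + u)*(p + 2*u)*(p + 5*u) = p^3 + 8*p^2*u + 17*p*u^2 + 10*u^3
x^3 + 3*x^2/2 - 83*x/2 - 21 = (x - 6)*(x + 1/2)*(x + 7)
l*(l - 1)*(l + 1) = l^3 - l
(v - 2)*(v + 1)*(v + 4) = v^3 + 3*v^2 - 6*v - 8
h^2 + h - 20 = (h - 4)*(h + 5)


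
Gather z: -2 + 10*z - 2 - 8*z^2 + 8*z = -8*z^2 + 18*z - 4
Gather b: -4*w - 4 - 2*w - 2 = -6*w - 6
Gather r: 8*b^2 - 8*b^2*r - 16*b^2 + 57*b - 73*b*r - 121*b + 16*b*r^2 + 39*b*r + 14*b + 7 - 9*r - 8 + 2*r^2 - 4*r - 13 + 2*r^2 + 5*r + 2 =-8*b^2 - 50*b + r^2*(16*b + 4) + r*(-8*b^2 - 34*b - 8) - 12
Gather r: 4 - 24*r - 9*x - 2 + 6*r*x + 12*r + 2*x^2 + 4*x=r*(6*x - 12) + 2*x^2 - 5*x + 2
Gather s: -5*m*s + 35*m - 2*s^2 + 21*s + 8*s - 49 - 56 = 35*m - 2*s^2 + s*(29 - 5*m) - 105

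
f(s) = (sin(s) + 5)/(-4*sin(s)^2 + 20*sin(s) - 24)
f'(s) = (8*sin(s)*cos(s) - 20*cos(s))*(sin(s) + 5)/(-4*sin(s)^2 + 20*sin(s) - 24)^2 + cos(s)/(-4*sin(s)^2 + 20*sin(s) - 24)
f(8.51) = -0.54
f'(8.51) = 0.48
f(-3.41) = -0.28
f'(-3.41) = 0.30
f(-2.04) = -0.09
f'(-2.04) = 0.03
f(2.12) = -0.59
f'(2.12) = 0.47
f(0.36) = -0.31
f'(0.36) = -0.34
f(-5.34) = -0.56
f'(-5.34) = -0.48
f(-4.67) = -0.75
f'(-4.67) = 0.05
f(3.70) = -0.13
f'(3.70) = 0.10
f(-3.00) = -0.18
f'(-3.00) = 0.18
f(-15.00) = -0.11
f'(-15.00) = 0.08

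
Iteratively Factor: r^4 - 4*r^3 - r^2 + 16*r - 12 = (r - 2)*(r^3 - 2*r^2 - 5*r + 6) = (r - 3)*(r - 2)*(r^2 + r - 2) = (r - 3)*(r - 2)*(r - 1)*(r + 2)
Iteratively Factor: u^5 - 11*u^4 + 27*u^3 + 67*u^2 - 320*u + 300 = (u - 5)*(u^4 - 6*u^3 - 3*u^2 + 52*u - 60) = (u - 5)^2*(u^3 - u^2 - 8*u + 12) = (u - 5)^2*(u - 2)*(u^2 + u - 6) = (u - 5)^2*(u - 2)*(u + 3)*(u - 2)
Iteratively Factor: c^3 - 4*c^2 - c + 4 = (c - 4)*(c^2 - 1) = (c - 4)*(c - 1)*(c + 1)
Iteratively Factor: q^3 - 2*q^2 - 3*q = (q + 1)*(q^2 - 3*q) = q*(q + 1)*(q - 3)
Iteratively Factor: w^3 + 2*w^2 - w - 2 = (w + 2)*(w^2 - 1) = (w - 1)*(w + 2)*(w + 1)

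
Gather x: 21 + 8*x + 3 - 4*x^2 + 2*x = -4*x^2 + 10*x + 24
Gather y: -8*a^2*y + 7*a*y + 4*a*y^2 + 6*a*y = 4*a*y^2 + y*(-8*a^2 + 13*a)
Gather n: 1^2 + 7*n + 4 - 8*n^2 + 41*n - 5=-8*n^2 + 48*n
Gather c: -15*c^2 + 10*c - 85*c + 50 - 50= -15*c^2 - 75*c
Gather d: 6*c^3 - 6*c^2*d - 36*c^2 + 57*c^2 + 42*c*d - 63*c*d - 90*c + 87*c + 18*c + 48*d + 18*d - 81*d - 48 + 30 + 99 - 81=6*c^3 + 21*c^2 + 15*c + d*(-6*c^2 - 21*c - 15)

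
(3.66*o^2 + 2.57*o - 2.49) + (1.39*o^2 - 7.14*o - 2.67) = 5.05*o^2 - 4.57*o - 5.16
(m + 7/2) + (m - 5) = 2*m - 3/2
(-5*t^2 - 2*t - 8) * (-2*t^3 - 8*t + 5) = 10*t^5 + 4*t^4 + 56*t^3 - 9*t^2 + 54*t - 40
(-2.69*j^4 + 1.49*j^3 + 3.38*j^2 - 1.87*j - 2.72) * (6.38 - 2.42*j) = 6.5098*j^5 - 20.768*j^4 + 1.3266*j^3 + 26.0898*j^2 - 5.3482*j - 17.3536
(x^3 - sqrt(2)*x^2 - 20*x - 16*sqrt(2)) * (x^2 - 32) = x^5 - sqrt(2)*x^4 - 52*x^3 + 16*sqrt(2)*x^2 + 640*x + 512*sqrt(2)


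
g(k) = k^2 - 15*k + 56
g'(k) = 2*k - 15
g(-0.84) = 69.31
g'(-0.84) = -16.68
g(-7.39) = 221.46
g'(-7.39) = -29.78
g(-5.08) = 158.01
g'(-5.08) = -25.16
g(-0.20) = 59.04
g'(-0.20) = -15.40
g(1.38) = 37.20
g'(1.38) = -12.24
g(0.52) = 48.47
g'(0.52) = -13.96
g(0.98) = 42.26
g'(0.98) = -13.04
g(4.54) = 8.51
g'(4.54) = -5.92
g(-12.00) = 380.00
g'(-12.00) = -39.00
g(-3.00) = 110.00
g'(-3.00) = -21.00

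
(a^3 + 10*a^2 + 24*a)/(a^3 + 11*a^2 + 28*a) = (a + 6)/(a + 7)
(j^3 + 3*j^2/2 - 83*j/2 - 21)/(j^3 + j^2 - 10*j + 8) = (j^3 + 3*j^2/2 - 83*j/2 - 21)/(j^3 + j^2 - 10*j + 8)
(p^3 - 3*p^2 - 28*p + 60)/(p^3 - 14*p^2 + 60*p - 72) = (p + 5)/(p - 6)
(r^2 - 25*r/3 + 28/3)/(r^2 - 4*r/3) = (r - 7)/r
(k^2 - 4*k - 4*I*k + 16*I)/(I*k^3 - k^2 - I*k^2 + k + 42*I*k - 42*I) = (-I*k^2 + 4*k*(-1 + I) + 16)/(k^3 + k^2*(-1 + I) + k*(42 - I) - 42)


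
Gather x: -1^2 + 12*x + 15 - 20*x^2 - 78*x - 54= -20*x^2 - 66*x - 40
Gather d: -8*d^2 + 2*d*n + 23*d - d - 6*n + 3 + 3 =-8*d^2 + d*(2*n + 22) - 6*n + 6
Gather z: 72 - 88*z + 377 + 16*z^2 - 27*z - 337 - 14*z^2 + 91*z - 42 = 2*z^2 - 24*z + 70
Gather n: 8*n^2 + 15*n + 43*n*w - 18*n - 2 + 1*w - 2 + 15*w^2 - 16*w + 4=8*n^2 + n*(43*w - 3) + 15*w^2 - 15*w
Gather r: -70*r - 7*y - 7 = -70*r - 7*y - 7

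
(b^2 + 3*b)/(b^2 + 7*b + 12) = b/(b + 4)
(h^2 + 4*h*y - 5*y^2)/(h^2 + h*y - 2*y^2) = (h + 5*y)/(h + 2*y)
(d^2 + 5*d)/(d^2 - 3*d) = (d + 5)/(d - 3)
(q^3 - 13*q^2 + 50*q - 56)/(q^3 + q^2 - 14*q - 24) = (q^2 - 9*q + 14)/(q^2 + 5*q + 6)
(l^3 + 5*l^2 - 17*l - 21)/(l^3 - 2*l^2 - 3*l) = (l + 7)/l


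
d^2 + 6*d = d*(d + 6)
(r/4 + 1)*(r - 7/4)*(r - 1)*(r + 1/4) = r^4/4 + 3*r^3/8 - 143*r^2/64 + 75*r/64 + 7/16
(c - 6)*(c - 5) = c^2 - 11*c + 30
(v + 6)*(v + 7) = v^2 + 13*v + 42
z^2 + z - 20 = (z - 4)*(z + 5)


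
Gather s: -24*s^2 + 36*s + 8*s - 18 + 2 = -24*s^2 + 44*s - 16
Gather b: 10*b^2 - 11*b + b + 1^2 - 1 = 10*b^2 - 10*b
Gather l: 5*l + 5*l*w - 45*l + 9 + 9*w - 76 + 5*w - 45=l*(5*w - 40) + 14*w - 112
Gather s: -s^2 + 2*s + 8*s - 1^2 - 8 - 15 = -s^2 + 10*s - 24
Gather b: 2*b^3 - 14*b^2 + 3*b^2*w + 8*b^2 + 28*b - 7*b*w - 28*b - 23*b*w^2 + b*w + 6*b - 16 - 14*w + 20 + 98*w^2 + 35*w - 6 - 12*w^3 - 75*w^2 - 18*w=2*b^3 + b^2*(3*w - 6) + b*(-23*w^2 - 6*w + 6) - 12*w^3 + 23*w^2 + 3*w - 2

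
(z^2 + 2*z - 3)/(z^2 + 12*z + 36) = (z^2 + 2*z - 3)/(z^2 + 12*z + 36)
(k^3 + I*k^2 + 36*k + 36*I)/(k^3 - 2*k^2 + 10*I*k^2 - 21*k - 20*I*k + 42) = (k^3 + I*k^2 + 36*k + 36*I)/(k^3 + k^2*(-2 + 10*I) + k*(-21 - 20*I) + 42)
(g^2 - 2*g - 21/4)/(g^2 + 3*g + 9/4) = (2*g - 7)/(2*g + 3)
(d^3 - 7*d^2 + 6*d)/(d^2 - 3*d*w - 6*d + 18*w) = d*(1 - d)/(-d + 3*w)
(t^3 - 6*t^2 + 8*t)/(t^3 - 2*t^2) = (t - 4)/t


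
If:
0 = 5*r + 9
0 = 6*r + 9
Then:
No Solution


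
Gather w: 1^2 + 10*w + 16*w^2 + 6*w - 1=16*w^2 + 16*w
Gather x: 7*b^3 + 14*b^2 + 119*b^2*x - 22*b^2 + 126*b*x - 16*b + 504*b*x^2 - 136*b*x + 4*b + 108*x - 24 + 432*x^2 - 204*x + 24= 7*b^3 - 8*b^2 - 12*b + x^2*(504*b + 432) + x*(119*b^2 - 10*b - 96)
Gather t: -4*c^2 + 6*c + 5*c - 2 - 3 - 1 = -4*c^2 + 11*c - 6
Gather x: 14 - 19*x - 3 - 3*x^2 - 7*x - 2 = -3*x^2 - 26*x + 9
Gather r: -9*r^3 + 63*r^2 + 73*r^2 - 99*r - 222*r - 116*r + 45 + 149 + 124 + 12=-9*r^3 + 136*r^2 - 437*r + 330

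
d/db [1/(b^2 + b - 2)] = (-2*b - 1)/(b^2 + b - 2)^2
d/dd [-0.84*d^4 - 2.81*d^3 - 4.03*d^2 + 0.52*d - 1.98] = -3.36*d^3 - 8.43*d^2 - 8.06*d + 0.52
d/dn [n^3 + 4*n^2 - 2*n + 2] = 3*n^2 + 8*n - 2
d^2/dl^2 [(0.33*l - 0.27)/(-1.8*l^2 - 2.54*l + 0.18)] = (-(0.33*l - 0.27)*(3.6*l + 2.54)*(7.2*l + 5.08) + (3.564*l + 0.7044)*(1.8*l^2 + 2.54*l - 0.18))/(1.8*l^2 + 2.54*l - 0.18)^3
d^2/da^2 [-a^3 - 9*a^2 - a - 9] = -6*a - 18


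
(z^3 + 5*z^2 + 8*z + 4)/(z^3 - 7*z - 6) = (z + 2)/(z - 3)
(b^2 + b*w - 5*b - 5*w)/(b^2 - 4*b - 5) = (b + w)/(b + 1)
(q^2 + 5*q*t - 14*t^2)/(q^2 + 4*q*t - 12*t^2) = (q + 7*t)/(q + 6*t)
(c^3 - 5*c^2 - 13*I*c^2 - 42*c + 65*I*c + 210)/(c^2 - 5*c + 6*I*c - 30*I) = (c^2 - 13*I*c - 42)/(c + 6*I)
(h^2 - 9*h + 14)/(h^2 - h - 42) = (h - 2)/(h + 6)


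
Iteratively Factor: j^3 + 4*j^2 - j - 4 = (j - 1)*(j^2 + 5*j + 4) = (j - 1)*(j + 4)*(j + 1)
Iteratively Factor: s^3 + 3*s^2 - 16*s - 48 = (s + 4)*(s^2 - s - 12) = (s - 4)*(s + 4)*(s + 3)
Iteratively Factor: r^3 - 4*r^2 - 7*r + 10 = (r + 2)*(r^2 - 6*r + 5) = (r - 1)*(r + 2)*(r - 5)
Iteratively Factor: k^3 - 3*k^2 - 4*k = (k + 1)*(k^2 - 4*k) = (k - 4)*(k + 1)*(k)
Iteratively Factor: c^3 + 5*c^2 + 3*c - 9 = (c + 3)*(c^2 + 2*c - 3) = (c + 3)^2*(c - 1)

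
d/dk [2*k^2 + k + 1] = 4*k + 1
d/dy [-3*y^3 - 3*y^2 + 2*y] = -9*y^2 - 6*y + 2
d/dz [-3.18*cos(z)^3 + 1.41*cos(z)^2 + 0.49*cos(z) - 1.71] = (9.54*cos(z)^2 - 2.82*cos(z) - 0.49)*sin(z)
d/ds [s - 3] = 1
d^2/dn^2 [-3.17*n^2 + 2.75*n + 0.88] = -6.34000000000000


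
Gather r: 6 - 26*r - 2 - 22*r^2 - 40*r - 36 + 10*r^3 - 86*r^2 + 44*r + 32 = 10*r^3 - 108*r^2 - 22*r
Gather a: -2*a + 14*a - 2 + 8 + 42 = 12*a + 48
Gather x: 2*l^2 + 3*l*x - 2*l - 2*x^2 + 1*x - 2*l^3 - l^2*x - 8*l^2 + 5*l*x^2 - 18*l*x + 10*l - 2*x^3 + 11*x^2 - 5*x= -2*l^3 - 6*l^2 + 8*l - 2*x^3 + x^2*(5*l + 9) + x*(-l^2 - 15*l - 4)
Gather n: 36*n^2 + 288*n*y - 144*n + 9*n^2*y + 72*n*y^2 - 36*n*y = n^2*(9*y + 36) + n*(72*y^2 + 252*y - 144)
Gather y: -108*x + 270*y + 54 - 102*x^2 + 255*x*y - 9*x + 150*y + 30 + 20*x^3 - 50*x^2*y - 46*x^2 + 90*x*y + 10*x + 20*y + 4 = 20*x^3 - 148*x^2 - 107*x + y*(-50*x^2 + 345*x + 440) + 88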